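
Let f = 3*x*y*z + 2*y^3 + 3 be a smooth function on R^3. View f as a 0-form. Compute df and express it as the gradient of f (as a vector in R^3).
df = (3*y*z) dx + (3*x*z + 6*y^2) dy + (3*x*y) dz; grad f = (3*y*z, 3*x*z + 6*y^2, 3*x*y)

For a 0-form f, d f = (∂f/∂x) dx + (∂f/∂y) dy + (∂f/∂z) dz. The components of the vector representation are exactly the entries of grad f in Cartesian coordinates:
  ∂f/∂x = 3*y*z
  ∂f/∂y = 3*x*z + 6*y^2
  ∂f/∂z = 3*x*y.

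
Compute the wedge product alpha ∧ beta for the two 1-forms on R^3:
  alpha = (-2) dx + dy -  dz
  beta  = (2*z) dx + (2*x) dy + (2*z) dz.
alpha ∧ beta = (-4*x - 2*z) dx ∧ dy + (-2*z) dx ∧ dz + (2*x + 2*z) dy ∧ dz

Distribute the wedge, using dx_i ∧ dx_j = -dx_j ∧ dx_i and dx_i ∧ dx_i = 0. For each pair (i, j) with i < j, the coefficient of dx_i ∧ dx_j in alpha ∧ beta is (alpha_i * beta_j - alpha_j * beta_i). Collecting: alpha ∧ beta = (-4*x - 2*z) dx ∧ dy + (-2*z) dx ∧ dz + (2*x + 2*z) dy ∧ dz.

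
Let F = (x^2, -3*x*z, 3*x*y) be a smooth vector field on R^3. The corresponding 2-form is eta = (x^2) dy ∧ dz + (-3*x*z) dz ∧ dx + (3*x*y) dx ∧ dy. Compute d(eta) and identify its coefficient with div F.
d(eta) = (2*x) dx ∧ dy ∧ dz; div F = 2*x

For a 2-form in R^3 of the form above, applying d gives a 3-form with coefficient ∂P/∂x + ∂Q/∂y + ∂R/∂z:
  ∂P/∂x = 2*x
  ∂Q/∂y = 0
  ∂R/∂z = 0
Sum = 2*x, which is exactly div F.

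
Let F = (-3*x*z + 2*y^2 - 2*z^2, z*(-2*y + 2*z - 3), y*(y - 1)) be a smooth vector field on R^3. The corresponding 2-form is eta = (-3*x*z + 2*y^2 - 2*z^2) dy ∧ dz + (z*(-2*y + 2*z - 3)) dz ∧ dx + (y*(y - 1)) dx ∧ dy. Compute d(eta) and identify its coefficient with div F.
d(eta) = (-5*z) dx ∧ dy ∧ dz; div F = -5*z

For a 2-form in R^3 of the form above, applying d gives a 3-form with coefficient ∂P/∂x + ∂Q/∂y + ∂R/∂z:
  ∂P/∂x = -3*z
  ∂Q/∂y = -2*z
  ∂R/∂z = 0
Sum = -5*z, which is exactly div F.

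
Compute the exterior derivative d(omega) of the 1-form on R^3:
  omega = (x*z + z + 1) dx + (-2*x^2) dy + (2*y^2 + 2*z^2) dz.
d(omega) = (-4*x) dx ∧ dy + (-x - 1) dx ∧ dz + (4*y) dy ∧ dz

For a 1-form omega = sum_i f_i dx_i, the exterior derivative is
  d(omega) = sum_{i < j} (∂f_j/∂x_i - ∂f_i/∂x_j) dx_i ∧ dx_j.
  coefficient of dx ∧ dy: ∂f_2/∂x - ∂f_1/∂y = ∂(-2*x^2)/∂x - ∂(x*z + z + 1)/∂y = -4*x
  coefficient of dx ∧ dz: ∂f_3/∂x - ∂f_1/∂z = ∂(2*y^2 + 2*z^2)/∂x - ∂(x*z + z + 1)/∂z = -x - 1
  coefficient of dy ∧ dz: ∂f_3/∂y - ∂f_2/∂z = ∂(2*y^2 + 2*z^2)/∂y - ∂(-2*x^2)/∂z = 4*y
Assembling: d(omega) = (-4*x) dx ∧ dy + (-x - 1) dx ∧ dz + (4*y) dy ∧ dz.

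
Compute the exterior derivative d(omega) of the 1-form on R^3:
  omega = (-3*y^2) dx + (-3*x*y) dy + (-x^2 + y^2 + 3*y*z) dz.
d(omega) = (3*y) dx ∧ dy + (-2*x) dx ∧ dz + (2*y + 3*z) dy ∧ dz

For a 1-form omega = sum_i f_i dx_i, the exterior derivative is
  d(omega) = sum_{i < j} (∂f_j/∂x_i - ∂f_i/∂x_j) dx_i ∧ dx_j.
  coefficient of dx ∧ dy: ∂f_2/∂x - ∂f_1/∂y = ∂(-3*x*y)/∂x - ∂(-3*y^2)/∂y = 3*y
  coefficient of dx ∧ dz: ∂f_3/∂x - ∂f_1/∂z = ∂(-x^2 + y^2 + 3*y*z)/∂x - ∂(-3*y^2)/∂z = -2*x
  coefficient of dy ∧ dz: ∂f_3/∂y - ∂f_2/∂z = ∂(-x^2 + y^2 + 3*y*z)/∂y - ∂(-3*x*y)/∂z = 2*y + 3*z
Assembling: d(omega) = (3*y) dx ∧ dy + (-2*x) dx ∧ dz + (2*y + 3*z) dy ∧ dz.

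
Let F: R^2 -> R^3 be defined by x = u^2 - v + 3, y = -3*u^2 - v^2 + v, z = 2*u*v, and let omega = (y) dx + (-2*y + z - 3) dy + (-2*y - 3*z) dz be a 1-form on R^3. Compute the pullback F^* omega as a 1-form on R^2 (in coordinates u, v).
F^* omega = (-42*u^3 - 26*u*v^2 + 14*u*v + 18*u + 4*v^3 - 4*v^2) du + (12*u^3 - 24*u^2*v + 9*u^2 - 2*u*v - 4*v^3 + 7*v^2 + 3*v - 3) dv

Using F^*(f dg) = (f ∘ F) d(g ∘ F), substitute each coordinate x_i by F_i(u, v) in f_i, and replace dx_i by d F_i = (∂F_i/∂u) du + (∂F_i/∂v) dv.
  For the x component: f_1(F) = -3*u^2 - v^2 + v; d F_1 = (2*u) du + (-1) dv
  For the y component: f_2(F) = 6*u^2 + 2*u*v + 2*v^2 - 2*v - 3; d F_2 = (-6*u) du + (1 - 2*v) dv
  For the z component: f_3(F) = 6*u^2 - 6*u*v + 2*v^2 - 2*v; d F_3 = (2*v) du + (2*u) dv
Combining and collecting du, dv coefficients:
  coeff of du: -42*u^3 - 26*u*v^2 + 14*u*v + 18*u + 4*v^3 - 4*v^2
  coeff of dv: 12*u^3 - 24*u^2*v + 9*u^2 - 2*u*v - 4*v^3 + 7*v^2 + 3*v - 3
F^* omega = (-42*u^3 - 26*u*v^2 + 14*u*v + 18*u + 4*v^3 - 4*v^2) du + (12*u^3 - 24*u^2*v + 9*u^2 - 2*u*v - 4*v^3 + 7*v^2 + 3*v - 3) dv.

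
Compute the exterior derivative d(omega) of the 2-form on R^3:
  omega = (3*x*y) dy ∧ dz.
d(omega) = (3*y) dx ∧ dy ∧ dz

For a 2-form omega = sum_{i<j} g_{ij} dx_i ∧ dx_j, the exterior derivative is
  d(omega) = sum_{i<j} d(g_{ij}) ∧ dx_i ∧ dx_j = sum_{i<j, k} (∂g_{ij}/∂x_k) dx_k ∧ dx_i ∧ dx_j.
Expand each term, using dx_k ∧ dx_i ∧ dx_j = sgn(permutation) dx_{(a)} ∧ dx_{(b)} ∧ dx_{(c)} with (a < b < c) sorted:
  d(3*x*y) includes (∂/∂x)(3*x*y) dx = (3*y) dx, which multiplied by dy ∧ dz gives (3*y) dx ∧ dy ∧ dz
Collecting like 3-forms: d(omega) = (3*y) dx ∧ dy ∧ dz.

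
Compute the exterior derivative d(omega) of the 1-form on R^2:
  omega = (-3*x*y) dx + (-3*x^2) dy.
d(omega) = (-3*x) dx ∧ dy

For a 1-form omega = sum_i f_i dx_i, the exterior derivative is
  d(omega) = sum_{i < j} (∂f_j/∂x_i - ∂f_i/∂x_j) dx_i ∧ dx_j.
  coefficient of dx ∧ dy: ∂f_2/∂x - ∂f_1/∂y = ∂(-3*x^2)/∂x - ∂(-3*x*y)/∂y = -3*x
Assembling: d(omega) = (-3*x) dx ∧ dy.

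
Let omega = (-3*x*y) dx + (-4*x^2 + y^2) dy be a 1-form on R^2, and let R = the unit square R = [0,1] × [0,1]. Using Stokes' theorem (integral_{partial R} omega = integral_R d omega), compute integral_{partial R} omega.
integral_(partial R) omega = -5/2

Stokes: integral_partial_R omega = integral_R d omega with d omega = (∂Q/∂x - ∂P/∂y) dx ∧ dy.
  ∂Q/∂x = -8*x
  ∂P/∂y = -3*x
  integrand = ∂Q/∂x - ∂P/∂y = -5*x.
Integrating over R: integral_0^1 integral_0^1 (-5*x) dx dy = -5/2.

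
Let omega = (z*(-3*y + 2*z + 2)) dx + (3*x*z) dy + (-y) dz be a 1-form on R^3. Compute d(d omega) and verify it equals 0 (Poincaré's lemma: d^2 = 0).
d(d omega) = 0

Step 1: d omega = sum_{i<j} (∂f_j/∂x_i - ∂f_i/∂x_j) dx_i ∧ dx_j:
  coeff of dx ∧ dy: 6*z
  coeff of dx ∧ dz: 3*y - 4*z - 2
  coeff of dy ∧ dz: -3*x - 1
Step 2: Apply d again to each 2-form coefficient. The only possible 3-form in R^3 is dx ∧ dy ∧ dz, with coefficient
  ∂(coeff of dy∧dz)/∂x - ∂(coeff of dx∧dz)/∂y + ∂(coeff of dx∧dy)/∂z
  = ∂/∂x (-3*x - 1) - ∂/∂y (3*y - 4*z - 2) + ∂/∂z (6*z).
Each of these terms simplifies to sums of mixed partials that cancel in pairs. The result is 0 (by equality of mixed partials for smooth functions — Schwarz / Clairaut).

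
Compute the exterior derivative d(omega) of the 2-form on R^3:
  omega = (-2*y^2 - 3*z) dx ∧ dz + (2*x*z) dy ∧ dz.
d(omega) = (4*y + 2*z) dx ∧ dy ∧ dz

For a 2-form omega = sum_{i<j} g_{ij} dx_i ∧ dx_j, the exterior derivative is
  d(omega) = sum_{i<j} d(g_{ij}) ∧ dx_i ∧ dx_j = sum_{i<j, k} (∂g_{ij}/∂x_k) dx_k ∧ dx_i ∧ dx_j.
Expand each term, using dx_k ∧ dx_i ∧ dx_j = sgn(permutation) dx_{(a)} ∧ dx_{(b)} ∧ dx_{(c)} with (a < b < c) sorted:
  d(-2*y^2 - 3*z) includes (∂/∂y)(-2*y^2 - 3*z) dy = (-4*y) dy, which multiplied by dx ∧ dz gives (4*y) dx ∧ dy ∧ dz
  d(2*x*z) includes (∂/∂x)(2*x*z) dx = (2*z) dx, which multiplied by dy ∧ dz gives (2*z) dx ∧ dy ∧ dz
Collecting like 3-forms: d(omega) = (4*y + 2*z) dx ∧ dy ∧ dz.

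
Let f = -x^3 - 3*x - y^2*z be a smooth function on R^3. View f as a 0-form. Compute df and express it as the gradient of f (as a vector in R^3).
df = (-3*x^2 - 3) dx + (-2*y*z) dy + (-y^2) dz; grad f = (-3*x^2 - 3, -2*y*z, -y^2)

For a 0-form f, d f = (∂f/∂x) dx + (∂f/∂y) dy + (∂f/∂z) dz. The components of the vector representation are exactly the entries of grad f in Cartesian coordinates:
  ∂f/∂x = -3*x^2 - 3
  ∂f/∂y = -2*y*z
  ∂f/∂z = -y^2.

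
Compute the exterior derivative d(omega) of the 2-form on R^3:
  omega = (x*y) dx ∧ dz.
d(omega) = (-x) dx ∧ dy ∧ dz

For a 2-form omega = sum_{i<j} g_{ij} dx_i ∧ dx_j, the exterior derivative is
  d(omega) = sum_{i<j} d(g_{ij}) ∧ dx_i ∧ dx_j = sum_{i<j, k} (∂g_{ij}/∂x_k) dx_k ∧ dx_i ∧ dx_j.
Expand each term, using dx_k ∧ dx_i ∧ dx_j = sgn(permutation) dx_{(a)} ∧ dx_{(b)} ∧ dx_{(c)} with (a < b < c) sorted:
  d(x*y) includes (∂/∂y)(x*y) dy = (x) dy, which multiplied by dx ∧ dz gives (-x) dx ∧ dy ∧ dz
Collecting like 3-forms: d(omega) = (-x) dx ∧ dy ∧ dz.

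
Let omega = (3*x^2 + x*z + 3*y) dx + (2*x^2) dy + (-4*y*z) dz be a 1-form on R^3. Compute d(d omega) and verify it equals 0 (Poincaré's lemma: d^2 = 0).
d(d omega) = 0

Step 1: d omega = sum_{i<j} (∂f_j/∂x_i - ∂f_i/∂x_j) dx_i ∧ dx_j:
  coeff of dx ∧ dy: 4*x - 3
  coeff of dx ∧ dz: -x
  coeff of dy ∧ dz: -4*z
Step 2: Apply d again to each 2-form coefficient. The only possible 3-form in R^3 is dx ∧ dy ∧ dz, with coefficient
  ∂(coeff of dy∧dz)/∂x - ∂(coeff of dx∧dz)/∂y + ∂(coeff of dx∧dy)/∂z
  = ∂/∂x (-4*z) - ∂/∂y (-x) + ∂/∂z (4*x - 3).
Each of these terms simplifies to sums of mixed partials that cancel in pairs. The result is 0 (by equality of mixed partials for smooth functions — Schwarz / Clairaut).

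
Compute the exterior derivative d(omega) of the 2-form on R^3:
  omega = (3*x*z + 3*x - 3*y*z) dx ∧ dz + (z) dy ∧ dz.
d(omega) = (3*z) dx ∧ dy ∧ dz

For a 2-form omega = sum_{i<j} g_{ij} dx_i ∧ dx_j, the exterior derivative is
  d(omega) = sum_{i<j} d(g_{ij}) ∧ dx_i ∧ dx_j = sum_{i<j, k} (∂g_{ij}/∂x_k) dx_k ∧ dx_i ∧ dx_j.
Expand each term, using dx_k ∧ dx_i ∧ dx_j = sgn(permutation) dx_{(a)} ∧ dx_{(b)} ∧ dx_{(c)} with (a < b < c) sorted:
  d(3*x*z + 3*x - 3*y*z) includes (∂/∂y)(3*x*z + 3*x - 3*y*z) dy = (-3*z) dy, which multiplied by dx ∧ dz gives (3*z) dx ∧ dy ∧ dz
Collecting like 3-forms: d(omega) = (3*z) dx ∧ dy ∧ dz.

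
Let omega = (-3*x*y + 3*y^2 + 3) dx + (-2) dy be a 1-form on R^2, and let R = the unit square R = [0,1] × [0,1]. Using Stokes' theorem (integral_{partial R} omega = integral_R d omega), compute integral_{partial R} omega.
integral_(partial R) omega = -3/2

Stokes: integral_partial_R omega = integral_R d omega with d omega = (∂Q/∂x - ∂P/∂y) dx ∧ dy.
  ∂Q/∂x = 0
  ∂P/∂y = -3*x + 6*y
  integrand = ∂Q/∂x - ∂P/∂y = 3*x - 6*y.
Integrating over R: integral_0^1 integral_0^1 (3*x - 6*y) dx dy = -3/2.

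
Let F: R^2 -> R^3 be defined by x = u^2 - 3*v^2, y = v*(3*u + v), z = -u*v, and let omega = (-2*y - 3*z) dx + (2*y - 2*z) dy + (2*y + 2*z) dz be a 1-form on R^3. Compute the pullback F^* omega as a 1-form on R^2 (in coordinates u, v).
F^* omega = (2*v*(-3*u^2 + 8*u*v + 2*v^2)) du + (2*v*(10*u^2 + 19*u*v + 8*v^2)) dv

Using F^*(f dg) = (f ∘ F) d(g ∘ F), substitute each coordinate x_i by F_i(u, v) in f_i, and replace dx_i by d F_i = (∂F_i/∂u) du + (∂F_i/∂v) dv.
  For the x component: f_1(F) = v*(-3*u - 2*v); d F_1 = (2*u) du + (-6*v) dv
  For the y component: f_2(F) = 2*v*(4*u + v); d F_2 = (3*v) du + (3*u + 2*v) dv
  For the z component: f_3(F) = 2*v*(2*u + v); d F_3 = (-v) du + (-u) dv
Combining and collecting du, dv coefficients:
  coeff of du: 2*v*(-3*u^2 + 8*u*v + 2*v^2)
  coeff of dv: 2*v*(10*u^2 + 19*u*v + 8*v^2)
F^* omega = (2*v*(-3*u^2 + 8*u*v + 2*v^2)) du + (2*v*(10*u^2 + 19*u*v + 8*v^2)) dv.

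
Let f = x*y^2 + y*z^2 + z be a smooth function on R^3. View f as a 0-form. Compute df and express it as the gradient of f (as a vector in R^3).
df = (y^2) dx + (2*x*y + z^2) dy + (2*y*z + 1) dz; grad f = (y^2, 2*x*y + z^2, 2*y*z + 1)

For a 0-form f, d f = (∂f/∂x) dx + (∂f/∂y) dy + (∂f/∂z) dz. The components of the vector representation are exactly the entries of grad f in Cartesian coordinates:
  ∂f/∂x = y^2
  ∂f/∂y = 2*x*y + z^2
  ∂f/∂z = 2*y*z + 1.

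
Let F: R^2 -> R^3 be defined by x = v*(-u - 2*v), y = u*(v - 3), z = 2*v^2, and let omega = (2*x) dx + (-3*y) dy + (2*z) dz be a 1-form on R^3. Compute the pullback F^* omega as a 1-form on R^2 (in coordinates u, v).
F^* omega = (-u*v^2 + 18*u*v - 27*u + 4*v^3) du + (-u^2*v + 9*u^2 + 12*u*v^2 + 32*v^3) dv

Using F^*(f dg) = (f ∘ F) d(g ∘ F), substitute each coordinate x_i by F_i(u, v) in f_i, and replace dx_i by d F_i = (∂F_i/∂u) du + (∂F_i/∂v) dv.
  For the x component: f_1(F) = 2*v*(-u - 2*v); d F_1 = (-v) du + (-u - 4*v) dv
  For the y component: f_2(F) = 3*u*(3 - v); d F_2 = (v - 3) du + (u) dv
  For the z component: f_3(F) = 4*v^2; d F_3 = (0) du + (4*v) dv
Combining and collecting du, dv coefficients:
  coeff of du: -u*v^2 + 18*u*v - 27*u + 4*v^3
  coeff of dv: -u^2*v + 9*u^2 + 12*u*v^2 + 32*v^3
F^* omega = (-u*v^2 + 18*u*v - 27*u + 4*v^3) du + (-u^2*v + 9*u^2 + 12*u*v^2 + 32*v^3) dv.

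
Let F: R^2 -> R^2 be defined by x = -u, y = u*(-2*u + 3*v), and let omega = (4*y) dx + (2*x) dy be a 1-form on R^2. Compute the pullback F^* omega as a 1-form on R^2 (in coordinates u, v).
F^* omega = (2*u*(8*u - 9*v)) du + (-6*u^2) dv

Using F^*(f dg) = (f ∘ F) d(g ∘ F), substitute each coordinate x_i by F_i(u, v) in f_i, and replace dx_i by d F_i = (∂F_i/∂u) du + (∂F_i/∂v) dv.
  For the x component: f_1(F) = 4*u*(-2*u + 3*v); d F_1 = (-1) du + (0) dv
  For the y component: f_2(F) = -2*u; d F_2 = (-4*u + 3*v) du + (3*u) dv
Combining and collecting du, dv coefficients:
  coeff of du: 2*u*(8*u - 9*v)
  coeff of dv: -6*u^2
F^* omega = (2*u*(8*u - 9*v)) du + (-6*u^2) dv.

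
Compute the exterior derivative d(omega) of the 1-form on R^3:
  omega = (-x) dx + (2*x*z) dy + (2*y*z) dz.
d(omega) = (2*z) dx ∧ dy + (-2*x + 2*z) dy ∧ dz

For a 1-form omega = sum_i f_i dx_i, the exterior derivative is
  d(omega) = sum_{i < j} (∂f_j/∂x_i - ∂f_i/∂x_j) dx_i ∧ dx_j.
  coefficient of dx ∧ dy: ∂f_2/∂x - ∂f_1/∂y = ∂(2*x*z)/∂x - ∂(-x)/∂y = 2*z
  coefficient of dy ∧ dz: ∂f_3/∂y - ∂f_2/∂z = ∂(2*y*z)/∂y - ∂(2*x*z)/∂z = -2*x + 2*z
Assembling: d(omega) = (2*z) dx ∧ dy + (-2*x + 2*z) dy ∧ dz.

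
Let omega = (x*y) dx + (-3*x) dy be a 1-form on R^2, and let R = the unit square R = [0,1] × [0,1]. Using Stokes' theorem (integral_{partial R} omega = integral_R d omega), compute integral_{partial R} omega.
integral_(partial R) omega = -7/2

Stokes: integral_partial_R omega = integral_R d omega with d omega = (∂Q/∂x - ∂P/∂y) dx ∧ dy.
  ∂Q/∂x = -3
  ∂P/∂y = x
  integrand = ∂Q/∂x - ∂P/∂y = -x - 3.
Integrating over R: integral_0^1 integral_0^1 (-x - 3) dx dy = -7/2.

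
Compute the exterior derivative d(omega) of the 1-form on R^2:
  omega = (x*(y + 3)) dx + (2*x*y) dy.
d(omega) = (-x + 2*y) dx ∧ dy

For a 1-form omega = sum_i f_i dx_i, the exterior derivative is
  d(omega) = sum_{i < j} (∂f_j/∂x_i - ∂f_i/∂x_j) dx_i ∧ dx_j.
  coefficient of dx ∧ dy: ∂f_2/∂x - ∂f_1/∂y = ∂(2*x*y)/∂x - ∂(x*(y + 3))/∂y = -x + 2*y
Assembling: d(omega) = (-x + 2*y) dx ∧ dy.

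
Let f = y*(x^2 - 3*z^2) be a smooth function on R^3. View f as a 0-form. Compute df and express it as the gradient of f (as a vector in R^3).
df = (2*x*y) dx + (x^2 - 3*z^2) dy + (-6*y*z) dz; grad f = (2*x*y, x^2 - 3*z^2, -6*y*z)

For a 0-form f, d f = (∂f/∂x) dx + (∂f/∂y) dy + (∂f/∂z) dz. The components of the vector representation are exactly the entries of grad f in Cartesian coordinates:
  ∂f/∂x = 2*x*y
  ∂f/∂y = x^2 - 3*z^2
  ∂f/∂z = -6*y*z.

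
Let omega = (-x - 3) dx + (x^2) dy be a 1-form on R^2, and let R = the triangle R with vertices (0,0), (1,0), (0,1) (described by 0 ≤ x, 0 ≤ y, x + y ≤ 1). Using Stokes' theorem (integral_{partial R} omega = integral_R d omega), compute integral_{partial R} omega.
integral_(partial R) omega = 1/3

Stokes: integral_partial_R omega = integral_R d omega with d omega = (∂Q/∂x - ∂P/∂y) dx ∧ dy.
  ∂Q/∂x = 2*x
  ∂P/∂y = 0
  integrand = ∂Q/∂x - ∂P/∂y = 2*x.
Integrating over R: integral_0^1 integral_0^{1-x} (2*x) dy dx = 1/3.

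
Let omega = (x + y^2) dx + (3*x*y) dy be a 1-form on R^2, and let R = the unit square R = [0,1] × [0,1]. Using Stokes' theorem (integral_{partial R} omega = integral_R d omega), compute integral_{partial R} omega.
integral_(partial R) omega = 1/2

Stokes: integral_partial_R omega = integral_R d omega with d omega = (∂Q/∂x - ∂P/∂y) dx ∧ dy.
  ∂Q/∂x = 3*y
  ∂P/∂y = 2*y
  integrand = ∂Q/∂x - ∂P/∂y = y.
Integrating over R: integral_0^1 integral_0^1 (y) dx dy = 1/2.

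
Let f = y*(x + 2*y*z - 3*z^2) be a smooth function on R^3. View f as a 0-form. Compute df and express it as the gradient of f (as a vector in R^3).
df = (y) dx + (x + 4*y*z - 3*z^2) dy + (2*y*(y - 3*z)) dz; grad f = (y, x + 4*y*z - 3*z^2, 2*y*(y - 3*z))

For a 0-form f, d f = (∂f/∂x) dx + (∂f/∂y) dy + (∂f/∂z) dz. The components of the vector representation are exactly the entries of grad f in Cartesian coordinates:
  ∂f/∂x = y
  ∂f/∂y = x + 4*y*z - 3*z^2
  ∂f/∂z = 2*y*(y - 3*z).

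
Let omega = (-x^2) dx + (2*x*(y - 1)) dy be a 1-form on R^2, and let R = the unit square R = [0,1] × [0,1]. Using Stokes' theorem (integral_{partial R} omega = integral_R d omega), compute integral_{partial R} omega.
integral_(partial R) omega = -1

Stokes: integral_partial_R omega = integral_R d omega with d omega = (∂Q/∂x - ∂P/∂y) dx ∧ dy.
  ∂Q/∂x = 2*y - 2
  ∂P/∂y = 0
  integrand = ∂Q/∂x - ∂P/∂y = 2*y - 2.
Integrating over R: integral_0^1 integral_0^1 (2*y - 2) dx dy = -1.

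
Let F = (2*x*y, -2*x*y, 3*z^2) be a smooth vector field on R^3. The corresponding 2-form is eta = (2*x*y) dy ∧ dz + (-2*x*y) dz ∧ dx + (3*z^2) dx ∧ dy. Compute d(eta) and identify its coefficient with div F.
d(eta) = (-2*x + 2*y + 6*z) dx ∧ dy ∧ dz; div F = -2*x + 2*y + 6*z

For a 2-form in R^3 of the form above, applying d gives a 3-form with coefficient ∂P/∂x + ∂Q/∂y + ∂R/∂z:
  ∂P/∂x = 2*y
  ∂Q/∂y = -2*x
  ∂R/∂z = 6*z
Sum = -2*x + 2*y + 6*z, which is exactly div F.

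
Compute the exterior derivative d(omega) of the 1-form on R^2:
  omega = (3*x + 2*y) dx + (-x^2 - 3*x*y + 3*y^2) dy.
d(omega) = (-2*x - 3*y - 2) dx ∧ dy

For a 1-form omega = sum_i f_i dx_i, the exterior derivative is
  d(omega) = sum_{i < j} (∂f_j/∂x_i - ∂f_i/∂x_j) dx_i ∧ dx_j.
  coefficient of dx ∧ dy: ∂f_2/∂x - ∂f_1/∂y = ∂(-x^2 - 3*x*y + 3*y^2)/∂x - ∂(3*x + 2*y)/∂y = -2*x - 3*y - 2
Assembling: d(omega) = (-2*x - 3*y - 2) dx ∧ dy.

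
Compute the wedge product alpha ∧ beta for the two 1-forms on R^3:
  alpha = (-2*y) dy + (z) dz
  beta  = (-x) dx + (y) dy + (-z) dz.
alpha ∧ beta = (-2*x*y) dx ∧ dy + (y*z) dy ∧ dz + (x*z) dx ∧ dz

Distribute the wedge, using dx_i ∧ dx_j = -dx_j ∧ dx_i and dx_i ∧ dx_i = 0. For each pair (i, j) with i < j, the coefficient of dx_i ∧ dx_j in alpha ∧ beta is (alpha_i * beta_j - alpha_j * beta_i). Collecting: alpha ∧ beta = (-2*x*y) dx ∧ dy + (y*z) dy ∧ dz + (x*z) dx ∧ dz.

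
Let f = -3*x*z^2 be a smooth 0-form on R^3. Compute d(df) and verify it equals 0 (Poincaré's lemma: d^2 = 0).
d(df) = 0

Step 1: df = sum_i (∂f/∂x_i) dx_i = (-3*z^2) dx + (0) dy + (-6*x*z) dz.
Step 2: Apply d again. Using the 1-form formula, the coefficient of dx ∧ dy in d(df) is ∂^2 f/∂x ∂y - ∂^2 f/∂y ∂x = (0) - (0) = 0 (equality of mixed partials for smooth f).
Similarly for dx ∧ dz and dy ∧ dz — all coefficients vanish. So d(df) = 0.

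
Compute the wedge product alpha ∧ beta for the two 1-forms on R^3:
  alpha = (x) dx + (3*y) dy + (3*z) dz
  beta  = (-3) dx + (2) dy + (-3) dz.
alpha ∧ beta = (2*x + 9*y) dx ∧ dy + (-3*x + 9*z) dx ∧ dz + (-9*y - 6*z) dy ∧ dz

Distribute the wedge, using dx_i ∧ dx_j = -dx_j ∧ dx_i and dx_i ∧ dx_i = 0. For each pair (i, j) with i < j, the coefficient of dx_i ∧ dx_j in alpha ∧ beta is (alpha_i * beta_j - alpha_j * beta_i). Collecting: alpha ∧ beta = (2*x + 9*y) dx ∧ dy + (-3*x + 9*z) dx ∧ dz + (-9*y - 6*z) dy ∧ dz.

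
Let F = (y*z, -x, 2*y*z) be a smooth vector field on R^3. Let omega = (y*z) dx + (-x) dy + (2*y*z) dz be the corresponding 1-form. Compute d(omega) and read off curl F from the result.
d(omega) = (2*z) dy ∧ dz + (y) dz ∧ dx + (-z - 1) dx ∧ dy; curl F = (2*z, y, -z - 1)

d omega = sum_{i<j} (∂f_j/∂x_i - ∂f_i/∂x_j) dx_i ∧ dx_j. Under the identification (dy ∧ dz, dz ∧ dx, dx ∧ dy) ↔ (e_x, e_y, e_z), the coefficients are exactly the components of curl F. Compute:
  ∂R/∂y - ∂Q/∂z = (2*z) - (0) = 2*z
  ∂P/∂z - ∂R/∂x = (y) - (0) = y
  ∂Q/∂x - ∂P/∂y = (-1) - (z) = -z - 1.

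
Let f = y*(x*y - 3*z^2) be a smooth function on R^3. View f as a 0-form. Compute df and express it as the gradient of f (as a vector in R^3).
df = (y^2) dx + (2*x*y - 3*z^2) dy + (-6*y*z) dz; grad f = (y^2, 2*x*y - 3*z^2, -6*y*z)

For a 0-form f, d f = (∂f/∂x) dx + (∂f/∂y) dy + (∂f/∂z) dz. The components of the vector representation are exactly the entries of grad f in Cartesian coordinates:
  ∂f/∂x = y^2
  ∂f/∂y = 2*x*y - 3*z^2
  ∂f/∂z = -6*y*z.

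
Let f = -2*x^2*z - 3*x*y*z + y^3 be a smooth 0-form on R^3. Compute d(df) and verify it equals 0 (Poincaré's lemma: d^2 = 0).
d(df) = 0

Step 1: df = sum_i (∂f/∂x_i) dx_i = (z*(-4*x - 3*y)) dx + (-3*x*z + 3*y^2) dy + (x*(-2*x - 3*y)) dz.
Step 2: Apply d again. Using the 1-form formula, the coefficient of dx ∧ dy in d(df) is ∂^2 f/∂x ∂y - ∂^2 f/∂y ∂x = (-3*z) - (-3*z) = 0 (equality of mixed partials for smooth f).
Similarly for dx ∧ dz and dy ∧ dz — all coefficients vanish. So d(df) = 0.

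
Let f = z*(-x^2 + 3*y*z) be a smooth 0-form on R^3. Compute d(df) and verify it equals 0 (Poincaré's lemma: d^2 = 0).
d(df) = 0

Step 1: df = sum_i (∂f/∂x_i) dx_i = (-2*x*z) dx + (3*z^2) dy + (-x^2 + 6*y*z) dz.
Step 2: Apply d again. Using the 1-form formula, the coefficient of dx ∧ dy in d(df) is ∂^2 f/∂x ∂y - ∂^2 f/∂y ∂x = (0) - (0) = 0 (equality of mixed partials for smooth f).
Similarly for dx ∧ dz and dy ∧ dz — all coefficients vanish. So d(df) = 0.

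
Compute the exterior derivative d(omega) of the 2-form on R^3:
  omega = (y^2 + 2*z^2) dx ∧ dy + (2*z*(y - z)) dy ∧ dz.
d(omega) = (4*z) dx ∧ dy ∧ dz

For a 2-form omega = sum_{i<j} g_{ij} dx_i ∧ dx_j, the exterior derivative is
  d(omega) = sum_{i<j} d(g_{ij}) ∧ dx_i ∧ dx_j = sum_{i<j, k} (∂g_{ij}/∂x_k) dx_k ∧ dx_i ∧ dx_j.
Expand each term, using dx_k ∧ dx_i ∧ dx_j = sgn(permutation) dx_{(a)} ∧ dx_{(b)} ∧ dx_{(c)} with (a < b < c) sorted:
  d(y^2 + 2*z^2) includes (∂/∂z)(y^2 + 2*z^2) dz = (4*z) dz, which multiplied by dx ∧ dy gives (4*z) dx ∧ dy ∧ dz
Collecting like 3-forms: d(omega) = (4*z) dx ∧ dy ∧ dz.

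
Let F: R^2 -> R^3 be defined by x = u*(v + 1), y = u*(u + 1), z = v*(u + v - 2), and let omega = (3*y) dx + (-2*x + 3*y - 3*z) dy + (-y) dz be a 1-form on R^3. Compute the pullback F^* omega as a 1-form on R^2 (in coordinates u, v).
F^* omega = (6*u^3 - 8*u^2*v + 8*u^2 - 6*u*v^2 + 9*u*v + 4*u - 3*v^2 + 6*v) du + (2*u*(u^2 - u*v + 2*u - v + 1)) dv

Using F^*(f dg) = (f ∘ F) d(g ∘ F), substitute each coordinate x_i by F_i(u, v) in f_i, and replace dx_i by d F_i = (∂F_i/∂u) du + (∂F_i/∂v) dv.
  For the x component: f_1(F) = 3*u*(u + 1); d F_1 = (v + 1) du + (u) dv
  For the y component: f_2(F) = 3*u^2 - 5*u*v + u - 3*v^2 + 6*v; d F_2 = (2*u + 1) du + (0) dv
  For the z component: f_3(F) = u*(-u - 1); d F_3 = (v) du + (u + 2*v - 2) dv
Combining and collecting du, dv coefficients:
  coeff of du: 6*u^3 - 8*u^2*v + 8*u^2 - 6*u*v^2 + 9*u*v + 4*u - 3*v^2 + 6*v
  coeff of dv: 2*u*(u^2 - u*v + 2*u - v + 1)
F^* omega = (6*u^3 - 8*u^2*v + 8*u^2 - 6*u*v^2 + 9*u*v + 4*u - 3*v^2 + 6*v) du + (2*u*(u^2 - u*v + 2*u - v + 1)) dv.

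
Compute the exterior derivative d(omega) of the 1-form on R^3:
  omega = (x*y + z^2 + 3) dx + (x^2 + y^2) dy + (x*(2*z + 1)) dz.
d(omega) = (x) dx ∧ dy + (1) dx ∧ dz

For a 1-form omega = sum_i f_i dx_i, the exterior derivative is
  d(omega) = sum_{i < j} (∂f_j/∂x_i - ∂f_i/∂x_j) dx_i ∧ dx_j.
  coefficient of dx ∧ dy: ∂f_2/∂x - ∂f_1/∂y = ∂(x^2 + y^2)/∂x - ∂(x*y + z^2 + 3)/∂y = x
  coefficient of dx ∧ dz: ∂f_3/∂x - ∂f_1/∂z = ∂(x*(2*z + 1))/∂x - ∂(x*y + z^2 + 3)/∂z = 1
Assembling: d(omega) = (x) dx ∧ dy + (1) dx ∧ dz.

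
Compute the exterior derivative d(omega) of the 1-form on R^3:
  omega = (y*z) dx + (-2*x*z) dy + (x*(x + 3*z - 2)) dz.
d(omega) = (-3*z) dx ∧ dy + (2*x - y + 3*z - 2) dx ∧ dz + (2*x) dy ∧ dz

For a 1-form omega = sum_i f_i dx_i, the exterior derivative is
  d(omega) = sum_{i < j} (∂f_j/∂x_i - ∂f_i/∂x_j) dx_i ∧ dx_j.
  coefficient of dx ∧ dy: ∂f_2/∂x - ∂f_1/∂y = ∂(-2*x*z)/∂x - ∂(y*z)/∂y = -3*z
  coefficient of dx ∧ dz: ∂f_3/∂x - ∂f_1/∂z = ∂(x*(x + 3*z - 2))/∂x - ∂(y*z)/∂z = 2*x - y + 3*z - 2
  coefficient of dy ∧ dz: ∂f_3/∂y - ∂f_2/∂z = ∂(x*(x + 3*z - 2))/∂y - ∂(-2*x*z)/∂z = 2*x
Assembling: d(omega) = (-3*z) dx ∧ dy + (2*x - y + 3*z - 2) dx ∧ dz + (2*x) dy ∧ dz.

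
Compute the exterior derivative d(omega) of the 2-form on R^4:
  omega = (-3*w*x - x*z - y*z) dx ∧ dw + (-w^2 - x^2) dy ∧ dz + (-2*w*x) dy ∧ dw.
d(omega) = (-2*w + z) dx ∧ dy ∧ dw + (x + y) dx ∧ dz ∧ dw + (-2*x) dx ∧ dy ∧ dz + (-2*w) dy ∧ dz ∧ dw

For a 2-form omega = sum_{i<j} g_{ij} dx_i ∧ dx_j, the exterior derivative is
  d(omega) = sum_{i<j} d(g_{ij}) ∧ dx_i ∧ dx_j = sum_{i<j, k} (∂g_{ij}/∂x_k) dx_k ∧ dx_i ∧ dx_j.
Expand each term, using dx_k ∧ dx_i ∧ dx_j = sgn(permutation) dx_{(a)} ∧ dx_{(b)} ∧ dx_{(c)} with (a < b < c) sorted:
  d(-3*w*x - x*z - y*z) includes (∂/∂y)(-3*w*x - x*z - y*z) dy = (-z) dy, which multiplied by dx ∧ dw gives (z) dx ∧ dy ∧ dw
  d(-3*w*x - x*z - y*z) includes (∂/∂z)(-3*w*x - x*z - y*z) dz = (-x - y) dz, which multiplied by dx ∧ dw gives (x + y) dx ∧ dz ∧ dw
  d(-w^2 - x^2) includes (∂/∂x)(-w^2 - x^2) dx = (-2*x) dx, which multiplied by dy ∧ dz gives (-2*x) dx ∧ dy ∧ dz
  d(-w^2 - x^2) includes (∂/∂w)(-w^2 - x^2) dw = (-2*w) dw, which multiplied by dy ∧ dz gives (-2*w) dy ∧ dz ∧ dw
  d(-2*w*x) includes (∂/∂x)(-2*w*x) dx = (-2*w) dx, which multiplied by dy ∧ dw gives (-2*w) dx ∧ dy ∧ dw
Collecting like 3-forms: d(omega) = (-2*w + z) dx ∧ dy ∧ dw + (x + y) dx ∧ dz ∧ dw + (-2*x) dx ∧ dy ∧ dz + (-2*w) dy ∧ dz ∧ dw.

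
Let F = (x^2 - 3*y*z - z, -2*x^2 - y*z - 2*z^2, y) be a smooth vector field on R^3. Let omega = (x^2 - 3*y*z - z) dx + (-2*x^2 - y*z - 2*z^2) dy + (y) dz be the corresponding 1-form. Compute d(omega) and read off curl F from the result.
d(omega) = (y + 4*z + 1) dy ∧ dz + (-3*y - 1) dz ∧ dx + (-4*x + 3*z) dx ∧ dy; curl F = (y + 4*z + 1, -3*y - 1, -4*x + 3*z)

d omega = sum_{i<j} (∂f_j/∂x_i - ∂f_i/∂x_j) dx_i ∧ dx_j. Under the identification (dy ∧ dz, dz ∧ dx, dx ∧ dy) ↔ (e_x, e_y, e_z), the coefficients are exactly the components of curl F. Compute:
  ∂R/∂y - ∂Q/∂z = (1) - (-y - 4*z) = y + 4*z + 1
  ∂P/∂z - ∂R/∂x = (-3*y - 1) - (0) = -3*y - 1
  ∂Q/∂x - ∂P/∂y = (-4*x) - (-3*z) = -4*x + 3*z.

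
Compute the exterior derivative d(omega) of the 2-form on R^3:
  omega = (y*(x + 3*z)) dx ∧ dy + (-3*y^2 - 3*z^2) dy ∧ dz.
d(omega) = (3*y) dx ∧ dy ∧ dz

For a 2-form omega = sum_{i<j} g_{ij} dx_i ∧ dx_j, the exterior derivative is
  d(omega) = sum_{i<j} d(g_{ij}) ∧ dx_i ∧ dx_j = sum_{i<j, k} (∂g_{ij}/∂x_k) dx_k ∧ dx_i ∧ dx_j.
Expand each term, using dx_k ∧ dx_i ∧ dx_j = sgn(permutation) dx_{(a)} ∧ dx_{(b)} ∧ dx_{(c)} with (a < b < c) sorted:
  d(y*(x + 3*z)) includes (∂/∂z)(y*(x + 3*z)) dz = (3*y) dz, which multiplied by dx ∧ dy gives (3*y) dx ∧ dy ∧ dz
Collecting like 3-forms: d(omega) = (3*y) dx ∧ dy ∧ dz.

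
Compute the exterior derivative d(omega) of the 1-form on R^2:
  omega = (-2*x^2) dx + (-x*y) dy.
d(omega) = (-y) dx ∧ dy

For a 1-form omega = sum_i f_i dx_i, the exterior derivative is
  d(omega) = sum_{i < j} (∂f_j/∂x_i - ∂f_i/∂x_j) dx_i ∧ dx_j.
  coefficient of dx ∧ dy: ∂f_2/∂x - ∂f_1/∂y = ∂(-x*y)/∂x - ∂(-2*x^2)/∂y = -y
Assembling: d(omega) = (-y) dx ∧ dy.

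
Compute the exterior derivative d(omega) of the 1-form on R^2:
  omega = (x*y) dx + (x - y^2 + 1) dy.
d(omega) = (1 - x) dx ∧ dy

For a 1-form omega = sum_i f_i dx_i, the exterior derivative is
  d(omega) = sum_{i < j} (∂f_j/∂x_i - ∂f_i/∂x_j) dx_i ∧ dx_j.
  coefficient of dx ∧ dy: ∂f_2/∂x - ∂f_1/∂y = ∂(x - y^2 + 1)/∂x - ∂(x*y)/∂y = 1 - x
Assembling: d(omega) = (1 - x) dx ∧ dy.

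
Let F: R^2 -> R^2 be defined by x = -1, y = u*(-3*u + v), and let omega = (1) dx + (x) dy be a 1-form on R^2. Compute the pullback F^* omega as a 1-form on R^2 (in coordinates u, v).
F^* omega = (6*u - v) du + (-u) dv

Using F^*(f dg) = (f ∘ F) d(g ∘ F), substitute each coordinate x_i by F_i(u, v) in f_i, and replace dx_i by d F_i = (∂F_i/∂u) du + (∂F_i/∂v) dv.
  For the x component: f_1(F) = 1; d F_1 = (0) du + (0) dv
  For the y component: f_2(F) = -1; d F_2 = (-6*u + v) du + (u) dv
Combining and collecting du, dv coefficients:
  coeff of du: 6*u - v
  coeff of dv: -u
F^* omega = (6*u - v) du + (-u) dv.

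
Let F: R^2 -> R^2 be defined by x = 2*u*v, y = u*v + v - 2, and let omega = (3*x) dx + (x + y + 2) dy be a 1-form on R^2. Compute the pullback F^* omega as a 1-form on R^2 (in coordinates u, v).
F^* omega = (v^2*(15*u + 1)) du + (v*(15*u^2 + 4*u + 1)) dv

Using F^*(f dg) = (f ∘ F) d(g ∘ F), substitute each coordinate x_i by F_i(u, v) in f_i, and replace dx_i by d F_i = (∂F_i/∂u) du + (∂F_i/∂v) dv.
  For the x component: f_1(F) = 6*u*v; d F_1 = (2*v) du + (2*u) dv
  For the y component: f_2(F) = v*(3*u + 1); d F_2 = (v) du + (u + 1) dv
Combining and collecting du, dv coefficients:
  coeff of du: v^2*(15*u + 1)
  coeff of dv: v*(15*u^2 + 4*u + 1)
F^* omega = (v^2*(15*u + 1)) du + (v*(15*u^2 + 4*u + 1)) dv.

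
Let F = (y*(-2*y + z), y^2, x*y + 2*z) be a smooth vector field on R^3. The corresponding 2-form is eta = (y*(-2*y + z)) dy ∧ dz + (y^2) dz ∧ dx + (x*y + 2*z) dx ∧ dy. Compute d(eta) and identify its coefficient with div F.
d(eta) = (2*y + 2) dx ∧ dy ∧ dz; div F = 2*y + 2

For a 2-form in R^3 of the form above, applying d gives a 3-form with coefficient ∂P/∂x + ∂Q/∂y + ∂R/∂z:
  ∂P/∂x = 0
  ∂Q/∂y = 2*y
  ∂R/∂z = 2
Sum = 2*y + 2, which is exactly div F.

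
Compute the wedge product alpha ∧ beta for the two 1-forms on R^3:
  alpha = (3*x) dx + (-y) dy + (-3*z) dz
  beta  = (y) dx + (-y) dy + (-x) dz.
alpha ∧ beta = (y*(-3*x + y)) dx ∧ dy + (-3*x^2 + 3*y*z) dx ∧ dz + (y*(x - 3*z)) dy ∧ dz

Distribute the wedge, using dx_i ∧ dx_j = -dx_j ∧ dx_i and dx_i ∧ dx_i = 0. For each pair (i, j) with i < j, the coefficient of dx_i ∧ dx_j in alpha ∧ beta is (alpha_i * beta_j - alpha_j * beta_i). Collecting: alpha ∧ beta = (y*(-3*x + y)) dx ∧ dy + (-3*x^2 + 3*y*z) dx ∧ dz + (y*(x - 3*z)) dy ∧ dz.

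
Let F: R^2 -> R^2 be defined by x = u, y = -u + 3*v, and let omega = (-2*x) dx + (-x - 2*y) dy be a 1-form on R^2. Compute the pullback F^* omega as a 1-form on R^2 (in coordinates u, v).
F^* omega = (-3*u + 6*v) du + (3*u - 18*v) dv

Using F^*(f dg) = (f ∘ F) d(g ∘ F), substitute each coordinate x_i by F_i(u, v) in f_i, and replace dx_i by d F_i = (∂F_i/∂u) du + (∂F_i/∂v) dv.
  For the x component: f_1(F) = -2*u; d F_1 = (1) du + (0) dv
  For the y component: f_2(F) = u - 6*v; d F_2 = (-1) du + (3) dv
Combining and collecting du, dv coefficients:
  coeff of du: -3*u + 6*v
  coeff of dv: 3*u - 18*v
F^* omega = (-3*u + 6*v) du + (3*u - 18*v) dv.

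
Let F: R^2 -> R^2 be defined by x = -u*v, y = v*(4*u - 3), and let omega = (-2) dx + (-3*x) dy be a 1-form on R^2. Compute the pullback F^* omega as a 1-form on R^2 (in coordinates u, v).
F^* omega = (2*v*(6*u*v + 1)) du + (u*(12*u*v - 9*v + 2)) dv

Using F^*(f dg) = (f ∘ F) d(g ∘ F), substitute each coordinate x_i by F_i(u, v) in f_i, and replace dx_i by d F_i = (∂F_i/∂u) du + (∂F_i/∂v) dv.
  For the x component: f_1(F) = -2; d F_1 = (-v) du + (-u) dv
  For the y component: f_2(F) = 3*u*v; d F_2 = (4*v) du + (4*u - 3) dv
Combining and collecting du, dv coefficients:
  coeff of du: 2*v*(6*u*v + 1)
  coeff of dv: u*(12*u*v - 9*v + 2)
F^* omega = (2*v*(6*u*v + 1)) du + (u*(12*u*v - 9*v + 2)) dv.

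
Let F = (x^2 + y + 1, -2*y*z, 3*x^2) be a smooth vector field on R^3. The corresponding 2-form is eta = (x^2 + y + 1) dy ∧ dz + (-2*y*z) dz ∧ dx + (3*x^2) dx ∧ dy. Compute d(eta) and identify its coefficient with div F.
d(eta) = (2*x - 2*z) dx ∧ dy ∧ dz; div F = 2*x - 2*z

For a 2-form in R^3 of the form above, applying d gives a 3-form with coefficient ∂P/∂x + ∂Q/∂y + ∂R/∂z:
  ∂P/∂x = 2*x
  ∂Q/∂y = -2*z
  ∂R/∂z = 0
Sum = 2*x - 2*z, which is exactly div F.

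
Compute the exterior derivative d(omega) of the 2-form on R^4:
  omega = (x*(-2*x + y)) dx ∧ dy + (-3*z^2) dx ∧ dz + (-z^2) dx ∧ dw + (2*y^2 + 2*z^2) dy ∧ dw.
d(omega) = (2*z) dx ∧ dz ∧ dw + (-4*z) dy ∧ dz ∧ dw

For a 2-form omega = sum_{i<j} g_{ij} dx_i ∧ dx_j, the exterior derivative is
  d(omega) = sum_{i<j} d(g_{ij}) ∧ dx_i ∧ dx_j = sum_{i<j, k} (∂g_{ij}/∂x_k) dx_k ∧ dx_i ∧ dx_j.
Expand each term, using dx_k ∧ dx_i ∧ dx_j = sgn(permutation) dx_{(a)} ∧ dx_{(b)} ∧ dx_{(c)} with (a < b < c) sorted:
  d(-z^2) includes (∂/∂z)(-z^2) dz = (-2*z) dz, which multiplied by dx ∧ dw gives (2*z) dx ∧ dz ∧ dw
  d(2*y^2 + 2*z^2) includes (∂/∂z)(2*y^2 + 2*z^2) dz = (4*z) dz, which multiplied by dy ∧ dw gives (-4*z) dy ∧ dz ∧ dw
Collecting like 3-forms: d(omega) = (2*z) dx ∧ dz ∧ dw + (-4*z) dy ∧ dz ∧ dw.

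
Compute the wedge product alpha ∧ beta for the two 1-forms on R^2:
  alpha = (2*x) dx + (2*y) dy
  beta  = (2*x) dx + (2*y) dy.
alpha ∧ beta = 0

Distribute the wedge, using dx_i ∧ dx_j = -dx_j ∧ dx_i and dx_i ∧ dx_i = 0. For each pair (i, j) with i < j, the coefficient of dx_i ∧ dx_j in alpha ∧ beta is (alpha_i * beta_j - alpha_j * beta_i). Collecting: alpha ∧ beta = 0.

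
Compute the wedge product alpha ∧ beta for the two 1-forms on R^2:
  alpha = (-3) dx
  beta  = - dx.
alpha ∧ beta = 0

Distribute the wedge, using dx_i ∧ dx_j = -dx_j ∧ dx_i and dx_i ∧ dx_i = 0. For each pair (i, j) with i < j, the coefficient of dx_i ∧ dx_j in alpha ∧ beta is (alpha_i * beta_j - alpha_j * beta_i). Collecting: alpha ∧ beta = 0.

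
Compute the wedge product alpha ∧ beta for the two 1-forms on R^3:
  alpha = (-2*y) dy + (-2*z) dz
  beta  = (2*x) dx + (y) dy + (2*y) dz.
alpha ∧ beta = (4*x*y) dx ∧ dy + (2*y*(-2*y + z)) dy ∧ dz + (4*x*z) dx ∧ dz

Distribute the wedge, using dx_i ∧ dx_j = -dx_j ∧ dx_i and dx_i ∧ dx_i = 0. For each pair (i, j) with i < j, the coefficient of dx_i ∧ dx_j in alpha ∧ beta is (alpha_i * beta_j - alpha_j * beta_i). Collecting: alpha ∧ beta = (4*x*y) dx ∧ dy + (2*y*(-2*y + z)) dy ∧ dz + (4*x*z) dx ∧ dz.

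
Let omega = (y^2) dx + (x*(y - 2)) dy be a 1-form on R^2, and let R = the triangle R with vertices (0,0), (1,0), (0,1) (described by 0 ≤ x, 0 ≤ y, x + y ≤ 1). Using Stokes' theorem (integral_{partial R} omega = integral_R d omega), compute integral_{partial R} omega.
integral_(partial R) omega = -7/6

Stokes: integral_partial_R omega = integral_R d omega with d omega = (∂Q/∂x - ∂P/∂y) dx ∧ dy.
  ∂Q/∂x = y - 2
  ∂P/∂y = 2*y
  integrand = ∂Q/∂x - ∂P/∂y = -y - 2.
Integrating over R: integral_0^1 integral_0^{1-x} (-y - 2) dy dx = -7/6.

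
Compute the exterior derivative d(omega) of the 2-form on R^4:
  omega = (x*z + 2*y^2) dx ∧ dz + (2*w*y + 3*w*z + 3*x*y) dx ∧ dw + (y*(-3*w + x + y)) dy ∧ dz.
d(omega) = (-3*y) dx ∧ dy ∧ dz + (-2*w - 3*x) dx ∧ dy ∧ dw + (-3*w) dx ∧ dz ∧ dw + (-3*y) dy ∧ dz ∧ dw

For a 2-form omega = sum_{i<j} g_{ij} dx_i ∧ dx_j, the exterior derivative is
  d(omega) = sum_{i<j} d(g_{ij}) ∧ dx_i ∧ dx_j = sum_{i<j, k} (∂g_{ij}/∂x_k) dx_k ∧ dx_i ∧ dx_j.
Expand each term, using dx_k ∧ dx_i ∧ dx_j = sgn(permutation) dx_{(a)} ∧ dx_{(b)} ∧ dx_{(c)} with (a < b < c) sorted:
  d(x*z + 2*y^2) includes (∂/∂y)(x*z + 2*y^2) dy = (4*y) dy, which multiplied by dx ∧ dz gives (-4*y) dx ∧ dy ∧ dz
  d(2*w*y + 3*w*z + 3*x*y) includes (∂/∂y)(2*w*y + 3*w*z + 3*x*y) dy = (2*w + 3*x) dy, which multiplied by dx ∧ dw gives (-2*w - 3*x) dx ∧ dy ∧ dw
  d(2*w*y + 3*w*z + 3*x*y) includes (∂/∂z)(2*w*y + 3*w*z + 3*x*y) dz = (3*w) dz, which multiplied by dx ∧ dw gives (-3*w) dx ∧ dz ∧ dw
  d(y*(-3*w + x + y)) includes (∂/∂x)(y*(-3*w + x + y)) dx = (y) dx, which multiplied by dy ∧ dz gives (y) dx ∧ dy ∧ dz
  d(y*(-3*w + x + y)) includes (∂/∂w)(y*(-3*w + x + y)) dw = (-3*y) dw, which multiplied by dy ∧ dz gives (-3*y) dy ∧ dz ∧ dw
Collecting like 3-forms: d(omega) = (-3*y) dx ∧ dy ∧ dz + (-2*w - 3*x) dx ∧ dy ∧ dw + (-3*w) dx ∧ dz ∧ dw + (-3*y) dy ∧ dz ∧ dw.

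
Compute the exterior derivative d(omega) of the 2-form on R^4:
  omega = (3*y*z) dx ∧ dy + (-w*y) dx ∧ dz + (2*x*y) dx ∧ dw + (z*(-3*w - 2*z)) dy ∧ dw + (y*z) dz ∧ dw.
d(omega) = (w + 3*y) dx ∧ dy ∧ dz + (-y) dx ∧ dz ∧ dw + (-2*x) dx ∧ dy ∧ dw + (3*w + 5*z) dy ∧ dz ∧ dw

For a 2-form omega = sum_{i<j} g_{ij} dx_i ∧ dx_j, the exterior derivative is
  d(omega) = sum_{i<j} d(g_{ij}) ∧ dx_i ∧ dx_j = sum_{i<j, k} (∂g_{ij}/∂x_k) dx_k ∧ dx_i ∧ dx_j.
Expand each term, using dx_k ∧ dx_i ∧ dx_j = sgn(permutation) dx_{(a)} ∧ dx_{(b)} ∧ dx_{(c)} with (a < b < c) sorted:
  d(3*y*z) includes (∂/∂z)(3*y*z) dz = (3*y) dz, which multiplied by dx ∧ dy gives (3*y) dx ∧ dy ∧ dz
  d(-w*y) includes (∂/∂y)(-w*y) dy = (-w) dy, which multiplied by dx ∧ dz gives (w) dx ∧ dy ∧ dz
  d(-w*y) includes (∂/∂w)(-w*y) dw = (-y) dw, which multiplied by dx ∧ dz gives (-y) dx ∧ dz ∧ dw
  d(2*x*y) includes (∂/∂y)(2*x*y) dy = (2*x) dy, which multiplied by dx ∧ dw gives (-2*x) dx ∧ dy ∧ dw
  d(z*(-3*w - 2*z)) includes (∂/∂z)(z*(-3*w - 2*z)) dz = (-3*w - 4*z) dz, which multiplied by dy ∧ dw gives (3*w + 4*z) dy ∧ dz ∧ dw
  d(y*z) includes (∂/∂y)(y*z) dy = (z) dy, which multiplied by dz ∧ dw gives (z) dy ∧ dz ∧ dw
Collecting like 3-forms: d(omega) = (w + 3*y) dx ∧ dy ∧ dz + (-y) dx ∧ dz ∧ dw + (-2*x) dx ∧ dy ∧ dw + (3*w + 5*z) dy ∧ dz ∧ dw.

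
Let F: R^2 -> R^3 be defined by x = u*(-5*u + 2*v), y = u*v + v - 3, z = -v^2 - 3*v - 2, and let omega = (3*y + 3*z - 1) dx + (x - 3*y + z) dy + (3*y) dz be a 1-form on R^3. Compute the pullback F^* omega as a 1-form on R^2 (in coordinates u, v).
F^* omega = (-35*u^2*v + 35*u*v^2 + 60*u*v + 160*u - 7*v^3 - 18*v^2 - 25*v) du + (-5*u^3 + 5*u^2*v - 5*u^2 - 13*u*v^2 - 28*u*v - 25*u - 7*v^2 + 3*v + 34) dv

Using F^*(f dg) = (f ∘ F) d(g ∘ F), substitute each coordinate x_i by F_i(u, v) in f_i, and replace dx_i by d F_i = (∂F_i/∂u) du + (∂F_i/∂v) dv.
  For the x component: f_1(F) = 3*u*v - 3*v^2 - 6*v - 16; d F_1 = (-10*u + 2*v) du + (2*u) dv
  For the y component: f_2(F) = -5*u^2 - u*v - v^2 - 6*v + 7; d F_2 = (v) du + (u + 1) dv
  For the z component: f_3(F) = 3*u*v + 3*v - 9; d F_3 = (0) du + (-2*v - 3) dv
Combining and collecting du, dv coefficients:
  coeff of du: -35*u^2*v + 35*u*v^2 + 60*u*v + 160*u - 7*v^3 - 18*v^2 - 25*v
  coeff of dv: -5*u^3 + 5*u^2*v - 5*u^2 - 13*u*v^2 - 28*u*v - 25*u - 7*v^2 + 3*v + 34
F^* omega = (-35*u^2*v + 35*u*v^2 + 60*u*v + 160*u - 7*v^3 - 18*v^2 - 25*v) du + (-5*u^3 + 5*u^2*v - 5*u^2 - 13*u*v^2 - 28*u*v - 25*u - 7*v^2 + 3*v + 34) dv.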